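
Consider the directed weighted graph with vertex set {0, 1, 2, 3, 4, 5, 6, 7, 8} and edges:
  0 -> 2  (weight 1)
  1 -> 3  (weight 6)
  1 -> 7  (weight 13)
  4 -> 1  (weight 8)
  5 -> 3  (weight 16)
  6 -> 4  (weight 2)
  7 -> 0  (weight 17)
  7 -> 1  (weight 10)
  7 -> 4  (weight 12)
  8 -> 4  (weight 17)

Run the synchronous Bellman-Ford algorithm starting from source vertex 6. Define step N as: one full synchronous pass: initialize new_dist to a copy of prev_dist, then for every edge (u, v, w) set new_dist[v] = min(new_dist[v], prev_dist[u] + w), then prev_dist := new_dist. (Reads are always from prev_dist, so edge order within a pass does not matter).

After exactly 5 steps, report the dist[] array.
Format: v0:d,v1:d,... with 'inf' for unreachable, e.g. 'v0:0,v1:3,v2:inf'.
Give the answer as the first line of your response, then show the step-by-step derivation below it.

v0:40,v1:10,v2:41,v3:16,v4:2,v5:inf,v6:0,v7:23,v8:inf

step 1: dist = v0:inf,v1:inf,v2:inf,v3:inf,v4:2,v5:inf,v6:0,v7:inf,v8:inf
step 2: dist = v0:inf,v1:10,v2:inf,v3:inf,v4:2,v5:inf,v6:0,v7:inf,v8:inf
step 3: dist = v0:inf,v1:10,v2:inf,v3:16,v4:2,v5:inf,v6:0,v7:23,v8:inf
step 4: dist = v0:40,v1:10,v2:inf,v3:16,v4:2,v5:inf,v6:0,v7:23,v8:inf
step 5: dist = v0:40,v1:10,v2:41,v3:16,v4:2,v5:inf,v6:0,v7:23,v8:inf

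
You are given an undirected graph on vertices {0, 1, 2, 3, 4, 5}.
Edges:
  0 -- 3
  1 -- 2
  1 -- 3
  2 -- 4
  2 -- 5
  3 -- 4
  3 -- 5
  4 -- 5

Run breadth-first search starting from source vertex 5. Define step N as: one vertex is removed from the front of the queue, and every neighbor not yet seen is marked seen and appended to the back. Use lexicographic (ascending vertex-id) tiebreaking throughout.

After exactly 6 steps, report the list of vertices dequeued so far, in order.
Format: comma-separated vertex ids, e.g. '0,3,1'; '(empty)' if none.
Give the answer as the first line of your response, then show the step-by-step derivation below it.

5,2,3,4,1,0

step 1: dequeue 5; queue=[2,3,4]; order=5
step 2: dequeue 2; queue=[3,4,1]; order=5,2
step 3: dequeue 3; queue=[4,1,0]; order=5,2,3
step 4: dequeue 4; queue=[1,0]; order=5,2,3,4
step 5: dequeue 1; queue=[0]; order=5,2,3,4,1
step 6: dequeue 0; queue=[(empty)]; order=5,2,3,4,1,0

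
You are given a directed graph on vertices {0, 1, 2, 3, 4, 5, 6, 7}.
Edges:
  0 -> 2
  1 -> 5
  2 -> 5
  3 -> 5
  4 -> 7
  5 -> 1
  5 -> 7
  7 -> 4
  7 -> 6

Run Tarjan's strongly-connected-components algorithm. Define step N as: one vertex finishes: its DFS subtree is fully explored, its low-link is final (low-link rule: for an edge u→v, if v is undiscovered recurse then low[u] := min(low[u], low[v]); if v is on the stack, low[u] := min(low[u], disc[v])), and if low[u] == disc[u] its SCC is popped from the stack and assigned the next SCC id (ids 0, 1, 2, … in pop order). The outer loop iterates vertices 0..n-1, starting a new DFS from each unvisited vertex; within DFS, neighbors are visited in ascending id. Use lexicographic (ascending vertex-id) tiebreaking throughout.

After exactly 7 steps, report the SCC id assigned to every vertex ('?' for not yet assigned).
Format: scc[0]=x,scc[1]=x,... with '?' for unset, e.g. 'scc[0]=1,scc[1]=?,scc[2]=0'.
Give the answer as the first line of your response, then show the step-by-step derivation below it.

scc[0]=4,scc[1]=2,scc[2]=3,scc[3]=?,scc[4]=1,scc[5]=2,scc[6]=0,scc[7]=1

step 1: low=(low[0]=0,low[1]=2,low[2]=1,low[3]=?,low[4]=?,low[5]=2,low[6]=?,low[7]=?); scc=(scc[0]=?,scc[1]=?,scc[2]=?,scc[3]=?,scc[4]=?,scc[5]=?,scc[6]=?,scc[7]=?)
step 2: low=(low[0]=0,low[1]=2,low[2]=1,low[3]=?,low[4]=4,low[5]=2,low[6]=?,low[7]=4); scc=(scc[0]=?,scc[1]=?,scc[2]=?,scc[3]=?,scc[4]=?,scc[5]=?,scc[6]=?,scc[7]=?)
step 3: low=(low[0]=0,low[1]=2,low[2]=1,low[3]=?,low[4]=4,low[5]=2,low[6]=6,low[7]=4); scc=(scc[0]=?,scc[1]=?,scc[2]=?,scc[3]=?,scc[4]=?,scc[5]=?,scc[6]=0,scc[7]=?)
step 4: low=(low[0]=0,low[1]=2,low[2]=1,low[3]=?,low[4]=4,low[5]=2,low[6]=6,low[7]=4); scc=(scc[0]=?,scc[1]=?,scc[2]=?,scc[3]=?,scc[4]=1,scc[5]=?,scc[6]=0,scc[7]=1)
step 5: low=(low[0]=0,low[1]=2,low[2]=1,low[3]=?,low[4]=4,low[5]=2,low[6]=6,low[7]=4); scc=(scc[0]=?,scc[1]=2,scc[2]=?,scc[3]=?,scc[4]=1,scc[5]=2,scc[6]=0,scc[7]=1)
step 6: low=(low[0]=0,low[1]=2,low[2]=1,low[3]=?,low[4]=4,low[5]=2,low[6]=6,low[7]=4); scc=(scc[0]=?,scc[1]=2,scc[2]=3,scc[3]=?,scc[4]=1,scc[5]=2,scc[6]=0,scc[7]=1)
step 7: low=(low[0]=0,low[1]=2,low[2]=1,low[3]=?,low[4]=4,low[5]=2,low[6]=6,low[7]=4); scc=(scc[0]=4,scc[1]=2,scc[2]=3,scc[3]=?,scc[4]=1,scc[5]=2,scc[6]=0,scc[7]=1)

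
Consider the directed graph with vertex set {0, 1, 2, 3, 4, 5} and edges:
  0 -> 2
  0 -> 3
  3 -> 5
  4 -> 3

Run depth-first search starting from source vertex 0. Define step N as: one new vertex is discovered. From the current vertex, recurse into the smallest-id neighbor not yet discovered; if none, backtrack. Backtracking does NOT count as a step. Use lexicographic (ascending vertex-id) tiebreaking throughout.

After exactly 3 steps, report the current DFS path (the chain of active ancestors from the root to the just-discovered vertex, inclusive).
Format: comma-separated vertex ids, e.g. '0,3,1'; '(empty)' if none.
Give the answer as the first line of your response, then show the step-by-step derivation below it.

0,3

step 1: discover 0; path=0; order=0
step 2: discover 2; path=0>2; order=0,2
step 3: discover 3; path=0>3; order=0,2,3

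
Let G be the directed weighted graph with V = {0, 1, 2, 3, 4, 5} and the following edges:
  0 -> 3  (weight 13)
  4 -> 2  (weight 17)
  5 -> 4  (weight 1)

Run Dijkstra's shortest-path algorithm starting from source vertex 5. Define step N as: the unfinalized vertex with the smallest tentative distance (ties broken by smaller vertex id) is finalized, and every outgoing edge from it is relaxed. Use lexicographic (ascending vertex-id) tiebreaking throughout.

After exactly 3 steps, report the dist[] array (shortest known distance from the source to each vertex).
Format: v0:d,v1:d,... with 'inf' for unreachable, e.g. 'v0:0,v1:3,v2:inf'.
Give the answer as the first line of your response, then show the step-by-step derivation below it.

v0:inf,v1:inf,v2:18,v3:inf,v4:1,v5:0

step 1: dist = v0:inf,v1:inf,v2:inf,v3:inf,v4:1,v5:0
step 2: dist = v0:inf,v1:inf,v2:18,v3:inf,v4:1,v5:0
step 3: dist = v0:inf,v1:inf,v2:18,v3:inf,v4:1,v5:0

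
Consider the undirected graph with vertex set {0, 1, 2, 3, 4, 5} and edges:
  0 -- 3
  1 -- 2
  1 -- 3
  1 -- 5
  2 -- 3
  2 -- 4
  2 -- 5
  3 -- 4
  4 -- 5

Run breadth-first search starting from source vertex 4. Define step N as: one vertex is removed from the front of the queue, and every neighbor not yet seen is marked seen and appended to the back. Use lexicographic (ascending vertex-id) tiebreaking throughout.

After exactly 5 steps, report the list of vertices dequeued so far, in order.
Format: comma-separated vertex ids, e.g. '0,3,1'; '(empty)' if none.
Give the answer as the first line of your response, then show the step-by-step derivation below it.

4,2,3,5,1

step 1: dequeue 4; queue=[2,3,5]; order=4
step 2: dequeue 2; queue=[3,5,1]; order=4,2
step 3: dequeue 3; queue=[5,1,0]; order=4,2,3
step 4: dequeue 5; queue=[1,0]; order=4,2,3,5
step 5: dequeue 1; queue=[0]; order=4,2,3,5,1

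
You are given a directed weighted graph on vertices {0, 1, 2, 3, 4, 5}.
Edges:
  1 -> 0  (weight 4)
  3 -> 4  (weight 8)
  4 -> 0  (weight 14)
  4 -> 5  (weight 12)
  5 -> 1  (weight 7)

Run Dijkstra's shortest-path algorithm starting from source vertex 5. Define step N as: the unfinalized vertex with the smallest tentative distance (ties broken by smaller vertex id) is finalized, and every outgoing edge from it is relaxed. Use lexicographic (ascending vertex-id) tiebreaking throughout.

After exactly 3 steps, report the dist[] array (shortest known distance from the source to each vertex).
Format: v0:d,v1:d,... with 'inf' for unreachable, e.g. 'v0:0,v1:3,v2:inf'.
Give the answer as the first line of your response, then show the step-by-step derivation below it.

v0:11,v1:7,v2:inf,v3:inf,v4:inf,v5:0

step 1: dist = v0:inf,v1:7,v2:inf,v3:inf,v4:inf,v5:0
step 2: dist = v0:11,v1:7,v2:inf,v3:inf,v4:inf,v5:0
step 3: dist = v0:11,v1:7,v2:inf,v3:inf,v4:inf,v5:0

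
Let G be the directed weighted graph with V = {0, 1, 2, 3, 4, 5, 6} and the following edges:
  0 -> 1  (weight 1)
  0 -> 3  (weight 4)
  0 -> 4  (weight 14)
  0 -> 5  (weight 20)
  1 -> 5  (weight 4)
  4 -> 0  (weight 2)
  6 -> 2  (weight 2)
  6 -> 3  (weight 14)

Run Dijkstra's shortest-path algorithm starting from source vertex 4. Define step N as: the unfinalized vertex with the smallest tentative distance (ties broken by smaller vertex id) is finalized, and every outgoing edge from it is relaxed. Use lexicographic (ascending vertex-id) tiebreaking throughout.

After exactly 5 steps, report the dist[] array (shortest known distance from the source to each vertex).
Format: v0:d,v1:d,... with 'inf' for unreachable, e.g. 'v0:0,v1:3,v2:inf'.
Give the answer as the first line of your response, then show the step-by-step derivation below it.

v0:2,v1:3,v2:inf,v3:6,v4:0,v5:7,v6:inf

step 1: dist = v0:2,v1:inf,v2:inf,v3:inf,v4:0,v5:inf,v6:inf
step 2: dist = v0:2,v1:3,v2:inf,v3:6,v4:0,v5:22,v6:inf
step 3: dist = v0:2,v1:3,v2:inf,v3:6,v4:0,v5:7,v6:inf
step 4: dist = v0:2,v1:3,v2:inf,v3:6,v4:0,v5:7,v6:inf
step 5: dist = v0:2,v1:3,v2:inf,v3:6,v4:0,v5:7,v6:inf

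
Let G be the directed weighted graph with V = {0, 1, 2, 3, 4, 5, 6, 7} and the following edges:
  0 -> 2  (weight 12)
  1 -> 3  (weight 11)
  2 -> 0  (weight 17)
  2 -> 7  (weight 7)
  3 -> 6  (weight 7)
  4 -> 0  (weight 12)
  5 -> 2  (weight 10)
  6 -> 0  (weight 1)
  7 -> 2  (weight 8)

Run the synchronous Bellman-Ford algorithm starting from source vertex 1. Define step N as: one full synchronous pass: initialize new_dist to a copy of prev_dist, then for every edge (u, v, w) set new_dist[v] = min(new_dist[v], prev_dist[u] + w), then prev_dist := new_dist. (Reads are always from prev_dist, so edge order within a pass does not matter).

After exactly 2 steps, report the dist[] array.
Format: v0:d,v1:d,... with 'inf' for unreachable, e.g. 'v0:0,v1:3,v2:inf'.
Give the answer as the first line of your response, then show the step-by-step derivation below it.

v0:inf,v1:0,v2:inf,v3:11,v4:inf,v5:inf,v6:18,v7:inf

step 1: dist = v0:inf,v1:0,v2:inf,v3:11,v4:inf,v5:inf,v6:inf,v7:inf
step 2: dist = v0:inf,v1:0,v2:inf,v3:11,v4:inf,v5:inf,v6:18,v7:inf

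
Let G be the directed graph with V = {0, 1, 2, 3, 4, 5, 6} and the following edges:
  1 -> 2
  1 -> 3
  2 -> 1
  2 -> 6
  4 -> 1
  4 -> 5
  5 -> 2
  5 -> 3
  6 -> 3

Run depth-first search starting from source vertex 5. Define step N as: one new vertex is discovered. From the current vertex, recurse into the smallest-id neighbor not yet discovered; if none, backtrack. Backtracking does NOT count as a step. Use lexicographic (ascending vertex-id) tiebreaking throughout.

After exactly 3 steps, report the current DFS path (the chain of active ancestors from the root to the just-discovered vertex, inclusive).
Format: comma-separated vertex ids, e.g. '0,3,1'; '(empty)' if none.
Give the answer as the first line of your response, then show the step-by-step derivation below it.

5,2,1

step 1: discover 5; path=5; order=5
step 2: discover 2; path=5>2; order=5,2
step 3: discover 1; path=5>2>1; order=5,2,1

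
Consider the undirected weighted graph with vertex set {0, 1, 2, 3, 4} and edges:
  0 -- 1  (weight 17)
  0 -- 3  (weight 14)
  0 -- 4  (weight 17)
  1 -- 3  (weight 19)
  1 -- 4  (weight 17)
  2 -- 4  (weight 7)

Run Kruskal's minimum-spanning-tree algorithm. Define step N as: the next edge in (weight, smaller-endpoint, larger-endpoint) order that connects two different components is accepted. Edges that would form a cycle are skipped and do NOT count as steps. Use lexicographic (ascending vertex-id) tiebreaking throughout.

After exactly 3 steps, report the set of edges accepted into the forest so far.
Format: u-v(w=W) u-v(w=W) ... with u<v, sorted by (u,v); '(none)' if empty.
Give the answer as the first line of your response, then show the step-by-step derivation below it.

0-1(w=17) 0-3(w=14) 2-4(w=7)

step 1: add edge 2-4 (w=7); MST = {2-4(w=7)}
step 2: add edge 0-3 (w=14); MST = {0-3(w=14) 2-4(w=7)}
step 3: add edge 0-1 (w=17); MST = {0-1(w=17) 0-3(w=14) 2-4(w=7)}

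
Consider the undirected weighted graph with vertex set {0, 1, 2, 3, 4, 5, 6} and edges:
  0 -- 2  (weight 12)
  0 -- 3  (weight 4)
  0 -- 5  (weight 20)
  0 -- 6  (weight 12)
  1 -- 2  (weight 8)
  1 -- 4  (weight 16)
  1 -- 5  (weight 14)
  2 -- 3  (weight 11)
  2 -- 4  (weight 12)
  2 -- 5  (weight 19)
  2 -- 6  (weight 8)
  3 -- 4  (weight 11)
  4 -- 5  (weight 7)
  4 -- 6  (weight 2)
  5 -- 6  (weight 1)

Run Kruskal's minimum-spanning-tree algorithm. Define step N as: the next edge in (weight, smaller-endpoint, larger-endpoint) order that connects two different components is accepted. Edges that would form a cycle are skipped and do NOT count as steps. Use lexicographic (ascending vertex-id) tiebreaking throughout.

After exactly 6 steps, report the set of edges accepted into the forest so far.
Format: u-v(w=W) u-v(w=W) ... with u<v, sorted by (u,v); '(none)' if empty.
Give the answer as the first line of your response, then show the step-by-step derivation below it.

0-3(w=4) 1-2(w=8) 2-3(w=11) 2-6(w=8) 4-6(w=2) 5-6(w=1)

step 1: add edge 5-6 (w=1); MST = {5-6(w=1)}
step 2: add edge 4-6 (w=2); MST = {4-6(w=2) 5-6(w=1)}
step 3: add edge 0-3 (w=4); MST = {0-3(w=4) 4-6(w=2) 5-6(w=1)}
step 4: add edge 1-2 (w=8); MST = {0-3(w=4) 1-2(w=8) 4-6(w=2) 5-6(w=1)}
step 5: add edge 2-6 (w=8); MST = {0-3(w=4) 1-2(w=8) 2-6(w=8) 4-6(w=2) 5-6(w=1)}
step 6: add edge 2-3 (w=11); MST = {0-3(w=4) 1-2(w=8) 2-3(w=11) 2-6(w=8) 4-6(w=2) 5-6(w=1)}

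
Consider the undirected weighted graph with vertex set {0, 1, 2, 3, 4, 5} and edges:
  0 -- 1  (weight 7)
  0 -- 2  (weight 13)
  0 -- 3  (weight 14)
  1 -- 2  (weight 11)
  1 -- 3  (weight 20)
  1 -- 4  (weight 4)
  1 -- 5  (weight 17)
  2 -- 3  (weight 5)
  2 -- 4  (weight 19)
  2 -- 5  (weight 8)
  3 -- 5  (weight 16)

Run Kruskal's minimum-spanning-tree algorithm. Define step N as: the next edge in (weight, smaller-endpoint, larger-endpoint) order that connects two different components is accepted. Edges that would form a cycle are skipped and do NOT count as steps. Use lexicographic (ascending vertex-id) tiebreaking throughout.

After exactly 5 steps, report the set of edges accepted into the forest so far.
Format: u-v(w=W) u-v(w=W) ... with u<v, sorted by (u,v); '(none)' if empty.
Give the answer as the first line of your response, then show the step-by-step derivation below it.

0-1(w=7) 1-2(w=11) 1-4(w=4) 2-3(w=5) 2-5(w=8)

step 1: add edge 1-4 (w=4); MST = {1-4(w=4)}
step 2: add edge 2-3 (w=5); MST = {1-4(w=4) 2-3(w=5)}
step 3: add edge 0-1 (w=7); MST = {0-1(w=7) 1-4(w=4) 2-3(w=5)}
step 4: add edge 2-5 (w=8); MST = {0-1(w=7) 1-4(w=4) 2-3(w=5) 2-5(w=8)}
step 5: add edge 1-2 (w=11); MST = {0-1(w=7) 1-2(w=11) 1-4(w=4) 2-3(w=5) 2-5(w=8)}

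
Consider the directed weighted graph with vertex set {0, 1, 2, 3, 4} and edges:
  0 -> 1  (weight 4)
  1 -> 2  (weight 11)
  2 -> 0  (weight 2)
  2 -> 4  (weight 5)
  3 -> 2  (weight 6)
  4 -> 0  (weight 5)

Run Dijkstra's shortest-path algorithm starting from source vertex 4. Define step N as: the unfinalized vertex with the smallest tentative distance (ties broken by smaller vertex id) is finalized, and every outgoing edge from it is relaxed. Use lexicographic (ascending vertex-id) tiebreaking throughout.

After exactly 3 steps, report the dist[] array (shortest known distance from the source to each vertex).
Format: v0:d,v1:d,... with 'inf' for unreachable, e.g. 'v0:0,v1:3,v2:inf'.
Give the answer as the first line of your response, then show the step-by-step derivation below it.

v0:5,v1:9,v2:20,v3:inf,v4:0

step 1: dist = v0:5,v1:inf,v2:inf,v3:inf,v4:0
step 2: dist = v0:5,v1:9,v2:inf,v3:inf,v4:0
step 3: dist = v0:5,v1:9,v2:20,v3:inf,v4:0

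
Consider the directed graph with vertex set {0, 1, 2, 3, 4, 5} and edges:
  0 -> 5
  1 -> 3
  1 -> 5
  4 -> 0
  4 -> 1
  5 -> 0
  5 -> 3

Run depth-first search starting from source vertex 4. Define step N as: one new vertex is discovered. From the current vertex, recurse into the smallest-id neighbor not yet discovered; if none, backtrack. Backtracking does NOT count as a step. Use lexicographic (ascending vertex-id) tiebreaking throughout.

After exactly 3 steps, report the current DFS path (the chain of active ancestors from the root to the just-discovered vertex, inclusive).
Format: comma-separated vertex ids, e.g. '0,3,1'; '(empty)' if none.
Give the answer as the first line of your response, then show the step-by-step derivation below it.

4,0,5

step 1: discover 4; path=4; order=4
step 2: discover 0; path=4>0; order=4,0
step 3: discover 5; path=4>0>5; order=4,0,5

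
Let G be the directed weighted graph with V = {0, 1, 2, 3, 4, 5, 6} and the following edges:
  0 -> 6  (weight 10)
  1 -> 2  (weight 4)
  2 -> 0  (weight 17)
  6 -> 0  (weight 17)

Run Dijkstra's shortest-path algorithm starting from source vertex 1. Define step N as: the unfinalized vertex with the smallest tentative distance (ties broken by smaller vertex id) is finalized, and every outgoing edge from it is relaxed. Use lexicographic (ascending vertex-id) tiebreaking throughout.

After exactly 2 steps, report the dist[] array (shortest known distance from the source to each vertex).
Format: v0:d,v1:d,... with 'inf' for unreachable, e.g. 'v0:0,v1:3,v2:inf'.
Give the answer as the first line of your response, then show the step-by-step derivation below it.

v0:21,v1:0,v2:4,v3:inf,v4:inf,v5:inf,v6:inf

step 1: dist = v0:inf,v1:0,v2:4,v3:inf,v4:inf,v5:inf,v6:inf
step 2: dist = v0:21,v1:0,v2:4,v3:inf,v4:inf,v5:inf,v6:inf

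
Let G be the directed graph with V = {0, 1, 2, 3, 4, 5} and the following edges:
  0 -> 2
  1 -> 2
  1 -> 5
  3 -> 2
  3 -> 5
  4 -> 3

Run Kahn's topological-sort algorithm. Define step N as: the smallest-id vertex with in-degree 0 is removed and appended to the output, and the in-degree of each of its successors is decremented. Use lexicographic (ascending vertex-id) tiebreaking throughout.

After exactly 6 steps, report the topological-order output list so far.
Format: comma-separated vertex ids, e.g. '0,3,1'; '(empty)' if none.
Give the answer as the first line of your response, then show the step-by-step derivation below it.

0,1,4,3,2,5

step 1: output 0; order=[0]; indeg=(0,0,2,1,0,2)
step 2: output 1; order=[0,1]; indeg=(0,0,1,1,0,1)
step 3: output 4; order=[0,1,4]; indeg=(0,0,1,0,0,1)
step 4: output 3; order=[0,1,4,3]; indeg=(0,0,0,0,0,0)
step 5: output 2; order=[0,1,4,3,2]; indeg=(0,0,0,0,0,0)
step 6: output 5; order=[0,1,4,3,2,5]; indeg=(0,0,0,0,0,0)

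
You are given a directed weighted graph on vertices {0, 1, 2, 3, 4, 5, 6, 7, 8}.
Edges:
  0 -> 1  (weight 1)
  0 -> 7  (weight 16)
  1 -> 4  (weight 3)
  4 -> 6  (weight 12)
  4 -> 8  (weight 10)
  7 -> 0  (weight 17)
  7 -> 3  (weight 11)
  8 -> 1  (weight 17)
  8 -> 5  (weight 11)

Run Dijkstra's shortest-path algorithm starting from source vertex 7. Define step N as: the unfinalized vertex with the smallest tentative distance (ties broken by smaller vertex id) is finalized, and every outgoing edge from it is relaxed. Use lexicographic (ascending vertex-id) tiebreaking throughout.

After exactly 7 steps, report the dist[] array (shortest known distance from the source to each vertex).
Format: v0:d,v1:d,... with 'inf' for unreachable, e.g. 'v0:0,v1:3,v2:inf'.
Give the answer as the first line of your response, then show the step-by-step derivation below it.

v0:17,v1:18,v2:inf,v3:11,v4:21,v5:42,v6:33,v7:0,v8:31

step 1: dist = v0:17,v1:inf,v2:inf,v3:11,v4:inf,v5:inf,v6:inf,v7:0,v8:inf
step 2: dist = v0:17,v1:inf,v2:inf,v3:11,v4:inf,v5:inf,v6:inf,v7:0,v8:inf
step 3: dist = v0:17,v1:18,v2:inf,v3:11,v4:inf,v5:inf,v6:inf,v7:0,v8:inf
step 4: dist = v0:17,v1:18,v2:inf,v3:11,v4:21,v5:inf,v6:inf,v7:0,v8:inf
step 5: dist = v0:17,v1:18,v2:inf,v3:11,v4:21,v5:inf,v6:33,v7:0,v8:31
step 6: dist = v0:17,v1:18,v2:inf,v3:11,v4:21,v5:42,v6:33,v7:0,v8:31
step 7: dist = v0:17,v1:18,v2:inf,v3:11,v4:21,v5:42,v6:33,v7:0,v8:31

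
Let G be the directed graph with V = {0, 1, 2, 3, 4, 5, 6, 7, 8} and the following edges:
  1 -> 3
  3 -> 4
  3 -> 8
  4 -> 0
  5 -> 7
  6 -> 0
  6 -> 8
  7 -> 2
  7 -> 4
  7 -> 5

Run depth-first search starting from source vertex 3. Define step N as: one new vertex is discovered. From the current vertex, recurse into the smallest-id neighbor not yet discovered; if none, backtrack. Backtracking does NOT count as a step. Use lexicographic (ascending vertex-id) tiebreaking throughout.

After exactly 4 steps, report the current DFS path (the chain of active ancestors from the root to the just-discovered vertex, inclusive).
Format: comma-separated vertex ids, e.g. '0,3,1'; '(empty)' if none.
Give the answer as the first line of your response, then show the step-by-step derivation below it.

3,8

step 1: discover 3; path=3; order=3
step 2: discover 4; path=3>4; order=3,4
step 3: discover 0; path=3>4>0; order=3,4,0
step 4: discover 8; path=3>8; order=3,4,0,8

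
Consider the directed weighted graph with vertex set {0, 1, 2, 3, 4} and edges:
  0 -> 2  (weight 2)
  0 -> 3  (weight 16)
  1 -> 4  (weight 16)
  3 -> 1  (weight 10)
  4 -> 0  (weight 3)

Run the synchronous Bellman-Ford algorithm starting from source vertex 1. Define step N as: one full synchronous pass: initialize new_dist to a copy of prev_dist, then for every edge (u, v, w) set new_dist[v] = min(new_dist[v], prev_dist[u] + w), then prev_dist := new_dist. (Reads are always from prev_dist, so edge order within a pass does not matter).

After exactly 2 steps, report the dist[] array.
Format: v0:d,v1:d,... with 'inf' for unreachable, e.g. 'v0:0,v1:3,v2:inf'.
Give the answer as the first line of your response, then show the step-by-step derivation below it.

v0:19,v1:0,v2:inf,v3:inf,v4:16

step 1: dist = v0:inf,v1:0,v2:inf,v3:inf,v4:16
step 2: dist = v0:19,v1:0,v2:inf,v3:inf,v4:16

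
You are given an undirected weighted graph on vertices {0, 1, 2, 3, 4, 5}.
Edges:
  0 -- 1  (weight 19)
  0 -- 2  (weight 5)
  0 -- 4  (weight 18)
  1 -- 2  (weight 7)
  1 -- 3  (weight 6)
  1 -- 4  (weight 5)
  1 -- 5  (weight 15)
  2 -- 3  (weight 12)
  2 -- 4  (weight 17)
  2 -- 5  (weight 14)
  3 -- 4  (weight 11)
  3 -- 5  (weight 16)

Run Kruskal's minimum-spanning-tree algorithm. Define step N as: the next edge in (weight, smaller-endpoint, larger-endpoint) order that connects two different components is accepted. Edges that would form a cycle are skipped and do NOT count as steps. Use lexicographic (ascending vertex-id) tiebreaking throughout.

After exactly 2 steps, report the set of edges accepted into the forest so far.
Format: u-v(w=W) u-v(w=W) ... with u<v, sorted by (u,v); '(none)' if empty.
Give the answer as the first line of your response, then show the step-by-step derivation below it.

0-2(w=5) 1-4(w=5)

step 1: add edge 0-2 (w=5); MST = {0-2(w=5)}
step 2: add edge 1-4 (w=5); MST = {0-2(w=5) 1-4(w=5)}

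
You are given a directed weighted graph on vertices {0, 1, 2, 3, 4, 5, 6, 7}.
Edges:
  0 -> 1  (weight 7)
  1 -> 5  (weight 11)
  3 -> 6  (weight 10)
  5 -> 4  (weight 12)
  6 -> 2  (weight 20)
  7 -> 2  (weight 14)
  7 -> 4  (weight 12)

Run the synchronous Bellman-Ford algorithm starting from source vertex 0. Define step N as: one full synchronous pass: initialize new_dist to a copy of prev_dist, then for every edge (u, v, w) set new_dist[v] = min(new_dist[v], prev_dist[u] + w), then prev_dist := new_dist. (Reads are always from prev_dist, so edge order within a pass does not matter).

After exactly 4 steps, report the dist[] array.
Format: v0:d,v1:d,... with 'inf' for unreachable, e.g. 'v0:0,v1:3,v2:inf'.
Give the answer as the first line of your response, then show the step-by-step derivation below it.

v0:0,v1:7,v2:inf,v3:inf,v4:30,v5:18,v6:inf,v7:inf

step 1: dist = v0:0,v1:7,v2:inf,v3:inf,v4:inf,v5:inf,v6:inf,v7:inf
step 2: dist = v0:0,v1:7,v2:inf,v3:inf,v4:inf,v5:18,v6:inf,v7:inf
step 3: dist = v0:0,v1:7,v2:inf,v3:inf,v4:30,v5:18,v6:inf,v7:inf
step 4: dist = v0:0,v1:7,v2:inf,v3:inf,v4:30,v5:18,v6:inf,v7:inf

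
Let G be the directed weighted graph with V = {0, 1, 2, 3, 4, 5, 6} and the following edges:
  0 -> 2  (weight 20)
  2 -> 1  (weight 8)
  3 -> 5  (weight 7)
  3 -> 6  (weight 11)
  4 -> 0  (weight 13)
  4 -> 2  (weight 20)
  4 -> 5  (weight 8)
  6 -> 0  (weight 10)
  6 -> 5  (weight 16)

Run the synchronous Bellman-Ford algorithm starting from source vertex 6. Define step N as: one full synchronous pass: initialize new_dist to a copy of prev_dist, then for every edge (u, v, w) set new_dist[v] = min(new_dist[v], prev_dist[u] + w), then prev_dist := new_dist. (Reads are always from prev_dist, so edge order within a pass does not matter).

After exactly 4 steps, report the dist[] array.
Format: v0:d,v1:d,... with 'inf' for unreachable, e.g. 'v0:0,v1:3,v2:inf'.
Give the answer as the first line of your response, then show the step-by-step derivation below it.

v0:10,v1:38,v2:30,v3:inf,v4:inf,v5:16,v6:0

step 1: dist = v0:10,v1:inf,v2:inf,v3:inf,v4:inf,v5:16,v6:0
step 2: dist = v0:10,v1:inf,v2:30,v3:inf,v4:inf,v5:16,v6:0
step 3: dist = v0:10,v1:38,v2:30,v3:inf,v4:inf,v5:16,v6:0
step 4: dist = v0:10,v1:38,v2:30,v3:inf,v4:inf,v5:16,v6:0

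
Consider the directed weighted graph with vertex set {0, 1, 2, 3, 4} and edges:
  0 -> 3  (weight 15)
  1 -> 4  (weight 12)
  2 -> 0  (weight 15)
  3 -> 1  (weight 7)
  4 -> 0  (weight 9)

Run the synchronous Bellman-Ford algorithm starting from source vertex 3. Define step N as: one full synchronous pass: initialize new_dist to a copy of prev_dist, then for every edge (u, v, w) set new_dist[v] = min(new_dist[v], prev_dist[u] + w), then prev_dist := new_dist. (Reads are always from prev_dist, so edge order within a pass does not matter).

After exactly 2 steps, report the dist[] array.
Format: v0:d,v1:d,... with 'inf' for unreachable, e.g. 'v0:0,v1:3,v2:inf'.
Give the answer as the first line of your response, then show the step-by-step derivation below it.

v0:inf,v1:7,v2:inf,v3:0,v4:19

step 1: dist = v0:inf,v1:7,v2:inf,v3:0,v4:inf
step 2: dist = v0:inf,v1:7,v2:inf,v3:0,v4:19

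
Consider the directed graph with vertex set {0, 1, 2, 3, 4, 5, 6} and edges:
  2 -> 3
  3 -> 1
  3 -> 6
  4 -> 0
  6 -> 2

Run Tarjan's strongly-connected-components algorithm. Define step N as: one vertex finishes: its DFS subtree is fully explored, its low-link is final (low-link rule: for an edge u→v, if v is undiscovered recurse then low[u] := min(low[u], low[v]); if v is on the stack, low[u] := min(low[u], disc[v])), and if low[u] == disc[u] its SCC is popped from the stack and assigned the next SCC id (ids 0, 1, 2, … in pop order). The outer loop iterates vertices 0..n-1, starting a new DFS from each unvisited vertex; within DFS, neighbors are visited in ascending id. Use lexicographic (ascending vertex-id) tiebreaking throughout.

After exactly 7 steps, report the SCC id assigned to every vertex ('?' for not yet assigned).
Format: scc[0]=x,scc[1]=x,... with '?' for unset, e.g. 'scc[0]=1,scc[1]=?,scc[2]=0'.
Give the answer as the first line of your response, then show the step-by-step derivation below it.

scc[0]=0,scc[1]=1,scc[2]=2,scc[3]=2,scc[4]=3,scc[5]=4,scc[6]=2

step 1: low=(low[0]=0,low[1]=?,low[2]=?,low[3]=?,low[4]=?,low[5]=?,low[6]=?); scc=(scc[0]=0,scc[1]=?,scc[2]=?,scc[3]=?,scc[4]=?,scc[5]=?,scc[6]=?)
step 2: low=(low[0]=0,low[1]=1,low[2]=?,low[3]=?,low[4]=?,low[5]=?,low[6]=?); scc=(scc[0]=0,scc[1]=1,scc[2]=?,scc[3]=?,scc[4]=?,scc[5]=?,scc[6]=?)
step 3: low=(low[0]=0,low[1]=1,low[2]=2,low[3]=3,low[4]=?,low[5]=?,low[6]=2); scc=(scc[0]=0,scc[1]=1,scc[2]=?,scc[3]=?,scc[4]=?,scc[5]=?,scc[6]=?)
step 4: low=(low[0]=0,low[1]=1,low[2]=2,low[3]=2,low[4]=?,low[5]=?,low[6]=2); scc=(scc[0]=0,scc[1]=1,scc[2]=?,scc[3]=?,scc[4]=?,scc[5]=?,scc[6]=?)
step 5: low=(low[0]=0,low[1]=1,low[2]=2,low[3]=2,low[4]=?,low[5]=?,low[6]=2); scc=(scc[0]=0,scc[1]=1,scc[2]=2,scc[3]=2,scc[4]=?,scc[5]=?,scc[6]=2)
step 6: low=(low[0]=0,low[1]=1,low[2]=2,low[3]=2,low[4]=5,low[5]=?,low[6]=2); scc=(scc[0]=0,scc[1]=1,scc[2]=2,scc[3]=2,scc[4]=3,scc[5]=?,scc[6]=2)
step 7: low=(low[0]=0,low[1]=1,low[2]=2,low[3]=2,low[4]=5,low[5]=6,low[6]=2); scc=(scc[0]=0,scc[1]=1,scc[2]=2,scc[3]=2,scc[4]=3,scc[5]=4,scc[6]=2)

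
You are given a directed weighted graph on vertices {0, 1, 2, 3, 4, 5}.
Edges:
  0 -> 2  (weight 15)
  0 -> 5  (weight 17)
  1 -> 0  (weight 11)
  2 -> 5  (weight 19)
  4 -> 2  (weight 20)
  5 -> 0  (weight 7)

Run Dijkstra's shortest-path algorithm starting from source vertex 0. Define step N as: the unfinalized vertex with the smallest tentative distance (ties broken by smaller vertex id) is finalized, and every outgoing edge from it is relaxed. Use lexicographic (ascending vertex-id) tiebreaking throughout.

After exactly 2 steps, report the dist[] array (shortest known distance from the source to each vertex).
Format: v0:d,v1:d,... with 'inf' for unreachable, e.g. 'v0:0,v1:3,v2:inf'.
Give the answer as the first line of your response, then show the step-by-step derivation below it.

v0:0,v1:inf,v2:15,v3:inf,v4:inf,v5:17

step 1: dist = v0:0,v1:inf,v2:15,v3:inf,v4:inf,v5:17
step 2: dist = v0:0,v1:inf,v2:15,v3:inf,v4:inf,v5:17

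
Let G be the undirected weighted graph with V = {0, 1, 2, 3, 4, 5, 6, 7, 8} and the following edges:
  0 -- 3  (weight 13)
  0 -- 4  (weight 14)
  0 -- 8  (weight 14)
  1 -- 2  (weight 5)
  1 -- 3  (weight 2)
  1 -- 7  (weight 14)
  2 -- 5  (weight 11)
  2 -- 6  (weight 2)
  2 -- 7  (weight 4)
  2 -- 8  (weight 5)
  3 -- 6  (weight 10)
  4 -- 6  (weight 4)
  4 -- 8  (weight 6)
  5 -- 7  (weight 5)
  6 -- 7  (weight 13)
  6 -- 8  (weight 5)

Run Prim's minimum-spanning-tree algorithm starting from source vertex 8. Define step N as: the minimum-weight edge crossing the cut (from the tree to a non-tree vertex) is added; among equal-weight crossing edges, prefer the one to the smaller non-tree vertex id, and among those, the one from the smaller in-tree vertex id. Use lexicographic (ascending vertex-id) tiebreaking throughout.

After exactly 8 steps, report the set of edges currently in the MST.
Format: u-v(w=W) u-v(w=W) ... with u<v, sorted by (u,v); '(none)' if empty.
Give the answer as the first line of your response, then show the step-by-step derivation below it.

0-3(w=13) 1-2(w=5) 1-3(w=2) 2-6(w=2) 2-7(w=4) 2-8(w=5) 4-6(w=4) 5-7(w=5)

step 1: add edge 2-8 (w=5); MST = {2-8(w=5)}
step 2: add edge 2-6 (w=2); MST = {2-6(w=2) 2-8(w=5)}
step 3: add edge 4-6 (w=4); MST = {2-6(w=2) 2-8(w=5) 4-6(w=4)}
step 4: add edge 2-7 (w=4); MST = {2-6(w=2) 2-7(w=4) 2-8(w=5) 4-6(w=4)}
step 5: add edge 1-2 (w=5); MST = {1-2(w=5) 2-6(w=2) 2-7(w=4) 2-8(w=5) 4-6(w=4)}
step 6: add edge 1-3 (w=2); MST = {1-2(w=5) 1-3(w=2) 2-6(w=2) 2-7(w=4) 2-8(w=5) 4-6(w=4)}
step 7: add edge 5-7 (w=5); MST = {1-2(w=5) 1-3(w=2) 2-6(w=2) 2-7(w=4) 2-8(w=5) 4-6(w=4) 5-7(w=5)}
step 8: add edge 0-3 (w=13); MST = {0-3(w=13) 1-2(w=5) 1-3(w=2) 2-6(w=2) 2-7(w=4) 2-8(w=5) 4-6(w=4) 5-7(w=5)}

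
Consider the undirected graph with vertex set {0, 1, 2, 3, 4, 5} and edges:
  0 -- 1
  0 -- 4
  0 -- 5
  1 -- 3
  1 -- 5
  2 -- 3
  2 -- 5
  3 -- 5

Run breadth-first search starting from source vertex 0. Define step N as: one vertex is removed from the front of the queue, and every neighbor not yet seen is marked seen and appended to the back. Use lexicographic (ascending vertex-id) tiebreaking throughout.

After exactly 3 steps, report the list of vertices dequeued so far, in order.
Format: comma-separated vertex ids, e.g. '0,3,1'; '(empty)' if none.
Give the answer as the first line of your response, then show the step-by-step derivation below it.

0,1,4

step 1: dequeue 0; queue=[1,4,5]; order=0
step 2: dequeue 1; queue=[4,5,3]; order=0,1
step 3: dequeue 4; queue=[5,3]; order=0,1,4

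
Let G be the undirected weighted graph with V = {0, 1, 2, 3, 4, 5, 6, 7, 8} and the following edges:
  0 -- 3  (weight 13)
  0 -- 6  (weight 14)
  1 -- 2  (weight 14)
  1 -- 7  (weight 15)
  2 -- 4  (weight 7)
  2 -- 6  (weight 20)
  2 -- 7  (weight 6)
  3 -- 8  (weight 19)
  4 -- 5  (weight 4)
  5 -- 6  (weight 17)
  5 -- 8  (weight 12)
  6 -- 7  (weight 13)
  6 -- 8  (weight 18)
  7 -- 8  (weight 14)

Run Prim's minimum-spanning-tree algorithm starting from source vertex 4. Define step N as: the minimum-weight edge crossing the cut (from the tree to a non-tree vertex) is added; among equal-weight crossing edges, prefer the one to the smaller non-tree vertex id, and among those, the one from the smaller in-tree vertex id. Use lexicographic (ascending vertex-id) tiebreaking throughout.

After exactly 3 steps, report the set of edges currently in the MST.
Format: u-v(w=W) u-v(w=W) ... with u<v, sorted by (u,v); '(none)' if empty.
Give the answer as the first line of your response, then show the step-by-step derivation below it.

2-4(w=7) 2-7(w=6) 4-5(w=4)

step 1: add edge 4-5 (w=4); MST = {4-5(w=4)}
step 2: add edge 2-4 (w=7); MST = {2-4(w=7) 4-5(w=4)}
step 3: add edge 2-7 (w=6); MST = {2-4(w=7) 2-7(w=6) 4-5(w=4)}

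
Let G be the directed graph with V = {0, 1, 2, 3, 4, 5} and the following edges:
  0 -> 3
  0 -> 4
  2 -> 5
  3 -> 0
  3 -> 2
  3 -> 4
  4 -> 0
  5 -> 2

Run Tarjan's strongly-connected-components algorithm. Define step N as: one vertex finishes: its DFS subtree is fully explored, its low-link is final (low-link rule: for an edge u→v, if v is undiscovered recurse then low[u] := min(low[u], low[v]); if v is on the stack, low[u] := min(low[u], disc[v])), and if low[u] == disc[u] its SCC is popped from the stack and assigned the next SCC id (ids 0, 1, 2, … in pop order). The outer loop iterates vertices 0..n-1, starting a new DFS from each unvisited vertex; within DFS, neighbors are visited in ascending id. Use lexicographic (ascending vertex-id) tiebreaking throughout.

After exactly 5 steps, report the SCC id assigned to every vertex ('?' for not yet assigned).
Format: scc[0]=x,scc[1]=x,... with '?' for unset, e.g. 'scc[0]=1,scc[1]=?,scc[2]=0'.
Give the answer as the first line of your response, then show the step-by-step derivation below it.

scc[0]=1,scc[1]=?,scc[2]=0,scc[3]=1,scc[4]=1,scc[5]=0

step 1: low=(low[0]=0,low[1]=?,low[2]=2,low[3]=0,low[4]=?,low[5]=2); scc=(scc[0]=?,scc[1]=?,scc[2]=?,scc[3]=?,scc[4]=?,scc[5]=?)
step 2: low=(low[0]=0,low[1]=?,low[2]=2,low[3]=0,low[4]=?,low[5]=2); scc=(scc[0]=?,scc[1]=?,scc[2]=0,scc[3]=?,scc[4]=?,scc[5]=0)
step 3: low=(low[0]=0,low[1]=?,low[2]=2,low[3]=0,low[4]=0,low[5]=2); scc=(scc[0]=?,scc[1]=?,scc[2]=0,scc[3]=?,scc[4]=?,scc[5]=0)
step 4: low=(low[0]=0,low[1]=?,low[2]=2,low[3]=0,low[4]=0,low[5]=2); scc=(scc[0]=?,scc[1]=?,scc[2]=0,scc[3]=?,scc[4]=?,scc[5]=0)
step 5: low=(low[0]=0,low[1]=?,low[2]=2,low[3]=0,low[4]=0,low[5]=2); scc=(scc[0]=1,scc[1]=?,scc[2]=0,scc[3]=1,scc[4]=1,scc[5]=0)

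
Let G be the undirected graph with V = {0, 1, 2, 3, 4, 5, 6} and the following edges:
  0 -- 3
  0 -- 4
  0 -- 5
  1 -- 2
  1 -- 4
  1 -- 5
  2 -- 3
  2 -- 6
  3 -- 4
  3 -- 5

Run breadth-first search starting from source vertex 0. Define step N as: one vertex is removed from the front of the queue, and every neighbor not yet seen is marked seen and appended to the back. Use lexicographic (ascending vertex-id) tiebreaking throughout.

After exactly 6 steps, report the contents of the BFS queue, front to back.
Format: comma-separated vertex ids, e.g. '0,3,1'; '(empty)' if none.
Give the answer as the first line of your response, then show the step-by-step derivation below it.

6

step 1: dequeue 0; queue=[3,4,5]; order=0
step 2: dequeue 3; queue=[4,5,2]; order=0,3
step 3: dequeue 4; queue=[5,2,1]; order=0,3,4
step 4: dequeue 5; queue=[2,1]; order=0,3,4,5
step 5: dequeue 2; queue=[1,6]; order=0,3,4,5,2
step 6: dequeue 1; queue=[6]; order=0,3,4,5,2,1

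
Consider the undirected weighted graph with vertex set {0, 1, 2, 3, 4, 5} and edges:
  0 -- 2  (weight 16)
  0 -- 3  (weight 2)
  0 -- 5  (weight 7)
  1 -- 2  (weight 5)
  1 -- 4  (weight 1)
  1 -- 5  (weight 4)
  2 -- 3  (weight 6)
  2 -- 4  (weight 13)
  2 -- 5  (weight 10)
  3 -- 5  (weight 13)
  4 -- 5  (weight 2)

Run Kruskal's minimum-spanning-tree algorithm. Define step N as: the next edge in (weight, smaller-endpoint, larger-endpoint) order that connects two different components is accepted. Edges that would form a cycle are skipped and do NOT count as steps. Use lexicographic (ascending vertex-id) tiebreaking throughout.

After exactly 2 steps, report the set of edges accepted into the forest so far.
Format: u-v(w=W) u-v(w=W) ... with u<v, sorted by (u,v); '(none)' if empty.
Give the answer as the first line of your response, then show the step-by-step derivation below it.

0-3(w=2) 1-4(w=1)

step 1: add edge 1-4 (w=1); MST = {1-4(w=1)}
step 2: add edge 0-3 (w=2); MST = {0-3(w=2) 1-4(w=1)}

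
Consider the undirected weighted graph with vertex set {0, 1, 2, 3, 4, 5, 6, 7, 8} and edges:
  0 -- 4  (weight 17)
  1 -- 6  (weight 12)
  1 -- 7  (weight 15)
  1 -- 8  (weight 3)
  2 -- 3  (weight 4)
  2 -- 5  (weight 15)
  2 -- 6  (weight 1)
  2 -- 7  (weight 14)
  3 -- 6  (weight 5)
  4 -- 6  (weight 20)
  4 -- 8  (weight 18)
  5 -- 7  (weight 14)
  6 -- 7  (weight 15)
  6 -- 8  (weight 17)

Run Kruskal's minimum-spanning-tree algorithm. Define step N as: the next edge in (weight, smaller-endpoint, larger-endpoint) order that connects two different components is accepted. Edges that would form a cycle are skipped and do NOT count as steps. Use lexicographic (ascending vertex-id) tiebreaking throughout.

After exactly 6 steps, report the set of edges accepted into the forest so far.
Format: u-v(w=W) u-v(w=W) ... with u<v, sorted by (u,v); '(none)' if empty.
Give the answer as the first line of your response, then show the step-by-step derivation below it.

1-6(w=12) 1-8(w=3) 2-3(w=4) 2-6(w=1) 2-7(w=14) 5-7(w=14)

step 1: add edge 2-6 (w=1); MST = {2-6(w=1)}
step 2: add edge 1-8 (w=3); MST = {1-8(w=3) 2-6(w=1)}
step 3: add edge 2-3 (w=4); MST = {1-8(w=3) 2-3(w=4) 2-6(w=1)}
step 4: add edge 1-6 (w=12); MST = {1-6(w=12) 1-8(w=3) 2-3(w=4) 2-6(w=1)}
step 5: add edge 2-7 (w=14); MST = {1-6(w=12) 1-8(w=3) 2-3(w=4) 2-6(w=1) 2-7(w=14)}
step 6: add edge 5-7 (w=14); MST = {1-6(w=12) 1-8(w=3) 2-3(w=4) 2-6(w=1) 2-7(w=14) 5-7(w=14)}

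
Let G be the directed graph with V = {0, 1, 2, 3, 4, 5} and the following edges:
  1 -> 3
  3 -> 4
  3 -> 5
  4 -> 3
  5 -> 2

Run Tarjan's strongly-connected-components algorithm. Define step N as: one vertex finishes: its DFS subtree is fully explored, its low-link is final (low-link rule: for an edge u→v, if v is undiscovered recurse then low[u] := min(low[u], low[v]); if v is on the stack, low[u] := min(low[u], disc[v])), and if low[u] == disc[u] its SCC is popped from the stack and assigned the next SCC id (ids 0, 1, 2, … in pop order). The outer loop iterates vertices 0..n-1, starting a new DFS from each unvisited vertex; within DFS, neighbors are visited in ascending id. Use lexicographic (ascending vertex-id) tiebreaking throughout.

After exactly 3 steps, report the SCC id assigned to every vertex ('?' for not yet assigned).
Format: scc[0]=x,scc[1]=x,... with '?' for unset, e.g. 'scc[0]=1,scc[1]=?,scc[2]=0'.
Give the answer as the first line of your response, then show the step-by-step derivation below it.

scc[0]=0,scc[1]=?,scc[2]=1,scc[3]=?,scc[4]=?,scc[5]=?

step 1: low=(low[0]=0,low[1]=?,low[2]=?,low[3]=?,low[4]=?,low[5]=?); scc=(scc[0]=0,scc[1]=?,scc[2]=?,scc[3]=?,scc[4]=?,scc[5]=?)
step 2: low=(low[0]=0,low[1]=1,low[2]=?,low[3]=2,low[4]=2,low[5]=?); scc=(scc[0]=0,scc[1]=?,scc[2]=?,scc[3]=?,scc[4]=?,scc[5]=?)
step 3: low=(low[0]=0,low[1]=1,low[2]=5,low[3]=2,low[4]=2,low[5]=4); scc=(scc[0]=0,scc[1]=?,scc[2]=1,scc[3]=?,scc[4]=?,scc[5]=?)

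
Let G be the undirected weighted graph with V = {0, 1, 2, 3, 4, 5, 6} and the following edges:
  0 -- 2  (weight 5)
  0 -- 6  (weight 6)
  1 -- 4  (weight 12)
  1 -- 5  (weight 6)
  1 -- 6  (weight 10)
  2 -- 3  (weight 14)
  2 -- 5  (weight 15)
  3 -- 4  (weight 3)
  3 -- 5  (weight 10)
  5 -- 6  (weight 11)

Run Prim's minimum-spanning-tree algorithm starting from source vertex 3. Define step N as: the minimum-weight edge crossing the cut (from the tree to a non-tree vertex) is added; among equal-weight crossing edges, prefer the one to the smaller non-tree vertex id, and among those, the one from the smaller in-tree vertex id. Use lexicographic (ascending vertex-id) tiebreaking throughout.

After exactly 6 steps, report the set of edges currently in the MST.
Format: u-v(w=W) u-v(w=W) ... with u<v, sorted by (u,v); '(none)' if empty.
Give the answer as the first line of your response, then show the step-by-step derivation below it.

0-2(w=5) 0-6(w=6) 1-5(w=6) 1-6(w=10) 3-4(w=3) 3-5(w=10)

step 1: add edge 3-4 (w=3); MST = {3-4(w=3)}
step 2: add edge 3-5 (w=10); MST = {3-4(w=3) 3-5(w=10)}
step 3: add edge 1-5 (w=6); MST = {1-5(w=6) 3-4(w=3) 3-5(w=10)}
step 4: add edge 1-6 (w=10); MST = {1-5(w=6) 1-6(w=10) 3-4(w=3) 3-5(w=10)}
step 5: add edge 0-6 (w=6); MST = {0-6(w=6) 1-5(w=6) 1-6(w=10) 3-4(w=3) 3-5(w=10)}
step 6: add edge 0-2 (w=5); MST = {0-2(w=5) 0-6(w=6) 1-5(w=6) 1-6(w=10) 3-4(w=3) 3-5(w=10)}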